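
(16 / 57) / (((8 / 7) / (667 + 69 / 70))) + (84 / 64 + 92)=61771 / 240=257.38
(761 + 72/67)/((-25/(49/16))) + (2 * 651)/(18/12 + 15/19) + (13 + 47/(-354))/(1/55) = 162743259697/137564400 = 1183.03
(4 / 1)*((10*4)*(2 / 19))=320 / 19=16.84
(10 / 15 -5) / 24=-13 / 72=-0.18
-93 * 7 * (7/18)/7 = -36.17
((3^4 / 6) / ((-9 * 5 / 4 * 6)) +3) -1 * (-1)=19 / 5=3.80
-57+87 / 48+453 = 6365 / 16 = 397.81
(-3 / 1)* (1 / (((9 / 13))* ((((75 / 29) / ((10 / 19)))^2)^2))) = -0.01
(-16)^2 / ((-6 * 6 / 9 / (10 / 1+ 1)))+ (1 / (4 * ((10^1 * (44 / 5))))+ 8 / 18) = -2228855 / 3168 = -703.55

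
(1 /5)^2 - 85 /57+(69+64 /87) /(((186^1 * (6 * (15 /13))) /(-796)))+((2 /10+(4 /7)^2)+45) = 1639808839 /1694862225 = 0.97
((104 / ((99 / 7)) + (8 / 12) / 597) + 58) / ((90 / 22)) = 429184 / 26865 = 15.98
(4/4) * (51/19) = 51/19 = 2.68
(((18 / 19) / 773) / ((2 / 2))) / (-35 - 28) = -2 / 102809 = -0.00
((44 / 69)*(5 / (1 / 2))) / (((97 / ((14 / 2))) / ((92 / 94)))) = 6160 / 13677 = 0.45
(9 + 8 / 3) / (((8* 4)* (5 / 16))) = 7 / 6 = 1.17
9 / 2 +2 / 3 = 31 / 6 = 5.17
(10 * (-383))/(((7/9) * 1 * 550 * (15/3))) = -3447/1925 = -1.79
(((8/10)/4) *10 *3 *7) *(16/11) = 672/11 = 61.09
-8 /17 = -0.47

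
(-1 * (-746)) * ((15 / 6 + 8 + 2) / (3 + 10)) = 9325 / 13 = 717.31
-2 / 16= -1 / 8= -0.12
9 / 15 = 3 / 5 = 0.60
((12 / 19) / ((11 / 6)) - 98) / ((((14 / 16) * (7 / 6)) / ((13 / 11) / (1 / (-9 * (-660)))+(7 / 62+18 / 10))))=-213256056624 / 317471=-671733.97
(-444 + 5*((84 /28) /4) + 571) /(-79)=-1.66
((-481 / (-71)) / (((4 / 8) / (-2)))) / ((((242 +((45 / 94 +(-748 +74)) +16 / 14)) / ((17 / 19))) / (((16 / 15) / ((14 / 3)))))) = 24596416 / 1910109805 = 0.01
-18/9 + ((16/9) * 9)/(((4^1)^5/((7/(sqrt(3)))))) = -2 + 7 * sqrt(3)/192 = -1.94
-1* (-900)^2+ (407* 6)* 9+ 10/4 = -1576039/2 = -788019.50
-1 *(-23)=23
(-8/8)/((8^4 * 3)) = -1/12288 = -0.00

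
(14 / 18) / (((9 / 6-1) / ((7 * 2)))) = 196 / 9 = 21.78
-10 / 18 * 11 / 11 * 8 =-4.44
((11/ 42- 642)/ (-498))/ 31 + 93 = 60327781/ 648396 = 93.04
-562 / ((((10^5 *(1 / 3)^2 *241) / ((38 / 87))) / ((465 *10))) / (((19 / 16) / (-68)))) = 28302039 / 3802016000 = 0.01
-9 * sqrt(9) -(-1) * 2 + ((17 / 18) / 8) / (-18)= -64817 / 2592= -25.01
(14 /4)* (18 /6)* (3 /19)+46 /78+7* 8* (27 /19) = 121267 /1482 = 81.83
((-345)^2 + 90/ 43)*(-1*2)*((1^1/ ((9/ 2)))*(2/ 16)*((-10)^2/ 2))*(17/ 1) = -241691125/ 43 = -5620723.84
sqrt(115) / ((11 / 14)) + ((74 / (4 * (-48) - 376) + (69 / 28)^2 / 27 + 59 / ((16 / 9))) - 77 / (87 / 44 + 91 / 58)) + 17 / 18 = 14183448199 / 1133458200 + 14 * sqrt(115) / 11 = 26.16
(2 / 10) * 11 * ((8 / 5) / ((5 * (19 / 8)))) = 704 / 2375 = 0.30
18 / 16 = 9 / 8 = 1.12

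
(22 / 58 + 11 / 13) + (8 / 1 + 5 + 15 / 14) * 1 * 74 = 2751187 / 2639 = 1042.51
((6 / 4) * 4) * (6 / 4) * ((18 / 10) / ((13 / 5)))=81 / 13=6.23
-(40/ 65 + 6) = -86/ 13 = -6.62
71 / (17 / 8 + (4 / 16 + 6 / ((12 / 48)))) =568 / 211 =2.69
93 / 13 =7.15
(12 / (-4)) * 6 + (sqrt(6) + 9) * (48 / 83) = -1062 / 83 + 48 * sqrt(6) / 83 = -11.38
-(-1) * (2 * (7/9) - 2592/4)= -5818/9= -646.44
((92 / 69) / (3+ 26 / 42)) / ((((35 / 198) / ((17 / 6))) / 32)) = 17952 / 95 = 188.97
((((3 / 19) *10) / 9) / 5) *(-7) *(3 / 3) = -14 / 57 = -0.25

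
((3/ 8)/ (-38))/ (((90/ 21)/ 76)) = -7/ 40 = -0.18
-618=-618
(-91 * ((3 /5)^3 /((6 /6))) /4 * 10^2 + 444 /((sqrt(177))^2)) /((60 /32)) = -1153784 /4425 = -260.74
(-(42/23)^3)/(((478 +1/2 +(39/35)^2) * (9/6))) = -40336800/4766896763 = -0.01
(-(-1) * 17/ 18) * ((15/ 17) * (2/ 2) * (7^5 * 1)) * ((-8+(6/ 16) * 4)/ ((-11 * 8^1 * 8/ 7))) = 7647185/ 8448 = 905.21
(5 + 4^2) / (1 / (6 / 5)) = 126 / 5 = 25.20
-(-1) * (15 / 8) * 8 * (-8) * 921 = -110520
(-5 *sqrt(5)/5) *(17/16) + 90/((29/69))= 211.76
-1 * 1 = -1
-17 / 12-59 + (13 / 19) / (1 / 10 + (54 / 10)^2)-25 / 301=-867427375 / 14343252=-60.48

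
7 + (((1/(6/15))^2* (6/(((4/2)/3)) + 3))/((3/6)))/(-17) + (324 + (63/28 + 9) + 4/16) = 11345/34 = 333.68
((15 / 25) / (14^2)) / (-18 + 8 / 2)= -3 / 13720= -0.00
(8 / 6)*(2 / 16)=1 / 6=0.17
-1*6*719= -4314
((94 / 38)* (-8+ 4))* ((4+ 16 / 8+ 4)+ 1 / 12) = -5687 / 57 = -99.77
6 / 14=0.43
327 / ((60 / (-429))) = -46761 / 20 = -2338.05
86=86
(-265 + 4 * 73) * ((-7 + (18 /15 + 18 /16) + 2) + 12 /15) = -405 /8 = -50.62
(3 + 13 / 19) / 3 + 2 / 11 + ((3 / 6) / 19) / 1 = 1.44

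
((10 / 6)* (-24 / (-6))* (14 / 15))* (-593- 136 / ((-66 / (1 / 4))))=-1094912 / 297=-3686.57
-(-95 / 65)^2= -361 / 169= -2.14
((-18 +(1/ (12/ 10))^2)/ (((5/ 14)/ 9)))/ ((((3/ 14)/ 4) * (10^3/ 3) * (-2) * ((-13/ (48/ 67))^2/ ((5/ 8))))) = 2197944/ 94830125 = 0.02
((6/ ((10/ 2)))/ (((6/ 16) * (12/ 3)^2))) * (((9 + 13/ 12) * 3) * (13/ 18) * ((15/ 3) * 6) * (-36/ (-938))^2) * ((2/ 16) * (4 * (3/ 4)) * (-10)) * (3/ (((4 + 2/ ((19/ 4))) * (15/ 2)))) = -806949/ 12317816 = -0.07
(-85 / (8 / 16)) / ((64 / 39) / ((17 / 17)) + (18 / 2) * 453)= -6630 / 159067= -0.04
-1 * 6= -6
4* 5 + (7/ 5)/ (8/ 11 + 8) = 9677/ 480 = 20.16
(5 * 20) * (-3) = -300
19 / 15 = 1.27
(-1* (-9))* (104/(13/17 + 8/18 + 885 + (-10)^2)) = 71604/75445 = 0.95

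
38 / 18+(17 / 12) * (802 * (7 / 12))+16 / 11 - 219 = 39365 / 88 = 447.33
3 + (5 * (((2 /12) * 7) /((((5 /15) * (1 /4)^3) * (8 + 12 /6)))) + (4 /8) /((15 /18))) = 578 /5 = 115.60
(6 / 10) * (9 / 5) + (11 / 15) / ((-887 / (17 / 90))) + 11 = 14465009 / 1197450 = 12.08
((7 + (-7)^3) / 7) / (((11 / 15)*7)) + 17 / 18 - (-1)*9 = 823 / 1386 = 0.59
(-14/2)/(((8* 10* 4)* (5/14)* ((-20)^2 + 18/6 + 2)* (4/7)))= -343/1296000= -0.00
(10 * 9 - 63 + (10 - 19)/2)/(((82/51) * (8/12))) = 20.99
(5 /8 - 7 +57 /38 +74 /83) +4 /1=11 /664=0.02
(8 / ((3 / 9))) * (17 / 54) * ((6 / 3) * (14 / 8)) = 238 / 9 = 26.44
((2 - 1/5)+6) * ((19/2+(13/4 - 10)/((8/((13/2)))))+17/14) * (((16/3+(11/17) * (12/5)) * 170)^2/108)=1956696313/3780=517644.53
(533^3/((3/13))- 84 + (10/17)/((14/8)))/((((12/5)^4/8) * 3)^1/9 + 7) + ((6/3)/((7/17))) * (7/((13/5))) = 146403673939945/1870323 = 78277214.12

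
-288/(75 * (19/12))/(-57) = 384/9025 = 0.04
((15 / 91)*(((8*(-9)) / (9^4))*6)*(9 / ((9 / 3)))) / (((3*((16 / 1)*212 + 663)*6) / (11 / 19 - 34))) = 5080 / 340739217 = 0.00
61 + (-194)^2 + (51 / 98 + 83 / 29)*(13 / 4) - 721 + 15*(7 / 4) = 420766547 / 11368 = 37013.24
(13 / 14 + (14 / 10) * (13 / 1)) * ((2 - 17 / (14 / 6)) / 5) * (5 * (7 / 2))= -49543 / 140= -353.88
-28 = -28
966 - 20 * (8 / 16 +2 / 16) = 1907 / 2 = 953.50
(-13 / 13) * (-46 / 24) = 23 / 12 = 1.92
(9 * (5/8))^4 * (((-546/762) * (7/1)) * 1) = -2612098125/520192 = -5021.41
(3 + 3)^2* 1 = 36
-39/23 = -1.70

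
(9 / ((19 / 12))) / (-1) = -5.68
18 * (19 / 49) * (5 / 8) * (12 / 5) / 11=513 / 539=0.95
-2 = -2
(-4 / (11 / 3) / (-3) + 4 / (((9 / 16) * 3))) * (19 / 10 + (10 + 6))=72674 / 1485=48.94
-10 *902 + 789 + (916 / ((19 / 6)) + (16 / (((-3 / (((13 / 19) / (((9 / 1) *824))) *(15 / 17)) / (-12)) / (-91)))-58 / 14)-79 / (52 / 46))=-145613961029 / 18164874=-8016.24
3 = 3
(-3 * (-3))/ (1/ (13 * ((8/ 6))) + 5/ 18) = 4212/ 157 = 26.83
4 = 4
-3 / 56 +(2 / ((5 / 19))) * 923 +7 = 1966089 / 280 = 7021.75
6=6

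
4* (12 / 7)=48 / 7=6.86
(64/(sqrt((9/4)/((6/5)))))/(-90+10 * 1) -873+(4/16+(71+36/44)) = -35241/44 -8 * sqrt(30)/75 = -801.52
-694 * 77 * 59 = -3152842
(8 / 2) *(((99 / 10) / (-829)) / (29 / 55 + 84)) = -2178 / 3854021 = -0.00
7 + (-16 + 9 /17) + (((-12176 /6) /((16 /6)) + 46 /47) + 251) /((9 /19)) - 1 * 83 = -8385217 /7191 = -1166.07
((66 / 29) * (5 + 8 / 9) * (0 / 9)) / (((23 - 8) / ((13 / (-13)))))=0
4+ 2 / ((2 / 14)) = 18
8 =8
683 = 683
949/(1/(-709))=-672841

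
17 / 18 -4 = -55 / 18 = -3.06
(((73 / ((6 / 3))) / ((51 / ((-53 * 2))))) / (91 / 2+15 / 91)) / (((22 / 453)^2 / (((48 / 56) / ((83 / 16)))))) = -165142353168 / 1418945341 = -116.38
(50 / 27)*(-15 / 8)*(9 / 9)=-125 / 36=-3.47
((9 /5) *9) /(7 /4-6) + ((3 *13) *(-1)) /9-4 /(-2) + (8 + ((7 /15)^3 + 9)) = 628631 /57375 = 10.96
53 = 53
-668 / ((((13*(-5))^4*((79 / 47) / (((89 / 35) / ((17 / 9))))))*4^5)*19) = -6287049 / 4081229807200000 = -0.00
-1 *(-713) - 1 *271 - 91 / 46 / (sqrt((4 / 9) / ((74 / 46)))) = 442 - 273 *sqrt(851) / 2116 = 438.24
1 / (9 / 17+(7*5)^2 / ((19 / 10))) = 323 / 208421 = 0.00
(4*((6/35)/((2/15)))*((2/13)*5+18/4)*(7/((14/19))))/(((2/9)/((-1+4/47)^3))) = -16763494401/18895786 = -887.16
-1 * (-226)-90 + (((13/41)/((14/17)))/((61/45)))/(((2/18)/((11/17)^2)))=81589433/595238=137.07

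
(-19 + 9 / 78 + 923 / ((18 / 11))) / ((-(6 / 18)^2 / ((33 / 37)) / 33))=-69461865 / 481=-144411.36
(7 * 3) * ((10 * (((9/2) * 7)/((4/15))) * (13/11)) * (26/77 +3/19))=133599375/9196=14527.99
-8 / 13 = -0.62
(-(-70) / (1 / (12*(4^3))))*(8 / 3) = 143360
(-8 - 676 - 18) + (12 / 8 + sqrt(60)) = -1401 / 2 + 2* sqrt(15) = -692.75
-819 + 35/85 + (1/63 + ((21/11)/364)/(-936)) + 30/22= -52065715045/63711648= -817.21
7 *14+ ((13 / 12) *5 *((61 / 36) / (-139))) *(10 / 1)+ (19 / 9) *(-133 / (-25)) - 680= -428914753 / 750600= -571.43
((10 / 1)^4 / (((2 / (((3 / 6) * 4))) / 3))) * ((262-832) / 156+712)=276255000 / 13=21250384.62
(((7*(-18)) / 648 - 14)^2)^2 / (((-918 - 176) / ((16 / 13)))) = -68184176641 / 1492968672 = -45.67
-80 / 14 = -40 / 7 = -5.71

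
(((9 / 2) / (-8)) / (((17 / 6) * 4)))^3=-19683 / 160989184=-0.00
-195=-195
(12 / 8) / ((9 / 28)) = 14 / 3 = 4.67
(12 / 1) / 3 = 4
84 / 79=1.06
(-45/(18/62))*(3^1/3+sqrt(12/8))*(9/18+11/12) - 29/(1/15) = -7855/12 - 2635*sqrt(6)/24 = -923.52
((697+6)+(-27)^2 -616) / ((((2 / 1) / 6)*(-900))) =-68 / 25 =-2.72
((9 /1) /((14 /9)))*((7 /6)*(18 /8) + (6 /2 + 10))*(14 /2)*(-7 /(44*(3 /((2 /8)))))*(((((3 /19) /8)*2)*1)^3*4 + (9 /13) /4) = -5841871875 /4017508352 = -1.45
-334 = -334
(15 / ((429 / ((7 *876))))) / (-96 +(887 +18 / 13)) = 30660 / 113311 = 0.27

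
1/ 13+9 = 118/ 13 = 9.08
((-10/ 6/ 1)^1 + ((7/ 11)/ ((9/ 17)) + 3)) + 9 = 1142/ 99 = 11.54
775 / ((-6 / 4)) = -1550 / 3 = -516.67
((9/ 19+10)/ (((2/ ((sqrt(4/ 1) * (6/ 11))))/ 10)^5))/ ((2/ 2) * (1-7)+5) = -154742400000/ 3059969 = -50569.92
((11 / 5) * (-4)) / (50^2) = -11 / 3125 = -0.00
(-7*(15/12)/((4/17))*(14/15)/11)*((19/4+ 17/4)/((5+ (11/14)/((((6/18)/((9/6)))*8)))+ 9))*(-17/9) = 396508/106755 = 3.71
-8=-8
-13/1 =-13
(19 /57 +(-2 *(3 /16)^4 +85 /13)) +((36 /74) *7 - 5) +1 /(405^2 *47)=5.27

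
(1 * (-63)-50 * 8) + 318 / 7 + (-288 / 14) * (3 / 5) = -15047 / 35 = -429.91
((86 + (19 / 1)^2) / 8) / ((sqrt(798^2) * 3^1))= 149 / 6384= 0.02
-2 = -2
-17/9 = -1.89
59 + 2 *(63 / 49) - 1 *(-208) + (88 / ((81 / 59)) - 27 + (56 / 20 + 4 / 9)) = 878608 / 2835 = 309.91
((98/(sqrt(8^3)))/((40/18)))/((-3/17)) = -2499 *sqrt(2)/320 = -11.04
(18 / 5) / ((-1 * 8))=-9 / 20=-0.45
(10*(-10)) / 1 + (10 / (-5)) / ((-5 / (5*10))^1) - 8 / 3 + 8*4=-152 / 3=-50.67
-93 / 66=-31 / 22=-1.41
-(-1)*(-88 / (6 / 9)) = -132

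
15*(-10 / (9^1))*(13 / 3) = -72.22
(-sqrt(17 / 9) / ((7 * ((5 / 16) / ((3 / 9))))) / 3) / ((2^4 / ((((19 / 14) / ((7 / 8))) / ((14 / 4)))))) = -152 * sqrt(17) / 324135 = -0.00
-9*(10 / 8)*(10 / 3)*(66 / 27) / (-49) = 275 / 147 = 1.87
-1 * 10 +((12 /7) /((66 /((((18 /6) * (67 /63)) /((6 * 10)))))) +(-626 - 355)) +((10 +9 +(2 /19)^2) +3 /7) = -17014047503 /17512110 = -971.56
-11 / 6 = -1.83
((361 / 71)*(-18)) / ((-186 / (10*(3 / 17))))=32490 / 37417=0.87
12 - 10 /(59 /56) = 148 /59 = 2.51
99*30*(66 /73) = 196020 /73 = 2685.21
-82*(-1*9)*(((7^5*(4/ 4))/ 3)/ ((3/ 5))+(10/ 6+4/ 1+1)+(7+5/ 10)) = 6901325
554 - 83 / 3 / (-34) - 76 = 48839 / 102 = 478.81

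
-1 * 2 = -2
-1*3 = -3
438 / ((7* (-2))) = -219 / 7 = -31.29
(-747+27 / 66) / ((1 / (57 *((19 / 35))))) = -23101.66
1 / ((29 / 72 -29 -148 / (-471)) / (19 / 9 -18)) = 179608 / 319711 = 0.56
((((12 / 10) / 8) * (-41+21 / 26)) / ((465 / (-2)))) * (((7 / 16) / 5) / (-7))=-209 / 644800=-0.00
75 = 75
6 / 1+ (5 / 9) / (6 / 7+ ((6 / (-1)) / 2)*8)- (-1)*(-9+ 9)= 8713 / 1458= 5.98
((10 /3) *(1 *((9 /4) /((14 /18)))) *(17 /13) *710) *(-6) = -4888350 /91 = -53718.13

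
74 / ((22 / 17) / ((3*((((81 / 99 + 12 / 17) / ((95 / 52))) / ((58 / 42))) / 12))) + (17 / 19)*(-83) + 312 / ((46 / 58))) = 26484822 / 117283787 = 0.23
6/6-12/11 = -1/11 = -0.09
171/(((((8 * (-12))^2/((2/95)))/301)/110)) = 3311/256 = 12.93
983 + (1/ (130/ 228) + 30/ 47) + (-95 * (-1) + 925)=6126473/ 3055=2005.39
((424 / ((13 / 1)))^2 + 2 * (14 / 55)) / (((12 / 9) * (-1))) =-7419309 / 9295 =-798.20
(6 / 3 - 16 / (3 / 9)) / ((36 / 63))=-161 / 2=-80.50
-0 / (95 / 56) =0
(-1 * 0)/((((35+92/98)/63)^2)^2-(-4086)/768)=0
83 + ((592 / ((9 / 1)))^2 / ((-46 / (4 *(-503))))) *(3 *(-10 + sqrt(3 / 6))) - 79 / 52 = -183332096503 / 32292 + 176283392 *sqrt(2) / 621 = -5275869.37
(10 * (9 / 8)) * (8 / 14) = 45 / 7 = 6.43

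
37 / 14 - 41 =-38.36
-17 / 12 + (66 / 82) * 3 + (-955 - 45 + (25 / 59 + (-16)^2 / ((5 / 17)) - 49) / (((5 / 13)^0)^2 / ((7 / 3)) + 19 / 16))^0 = 983 / 492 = 2.00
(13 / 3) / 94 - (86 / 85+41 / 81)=-952559 / 647190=-1.47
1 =1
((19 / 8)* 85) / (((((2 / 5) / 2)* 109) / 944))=8741.74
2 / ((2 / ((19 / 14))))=19 / 14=1.36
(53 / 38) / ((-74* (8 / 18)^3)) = -38637 / 179968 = -0.21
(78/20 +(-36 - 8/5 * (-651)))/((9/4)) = 1346/3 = 448.67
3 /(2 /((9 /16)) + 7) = 27 /95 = 0.28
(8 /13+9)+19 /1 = 28.62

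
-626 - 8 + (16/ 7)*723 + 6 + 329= 9475/ 7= 1353.57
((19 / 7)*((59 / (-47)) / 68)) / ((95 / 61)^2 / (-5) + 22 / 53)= 0.72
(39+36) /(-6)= -25 /2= -12.50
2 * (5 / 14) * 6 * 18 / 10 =7.71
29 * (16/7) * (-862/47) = -399968/329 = -1215.71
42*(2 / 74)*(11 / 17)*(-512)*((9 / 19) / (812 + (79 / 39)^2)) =-3238050816 / 14834692643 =-0.22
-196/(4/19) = -931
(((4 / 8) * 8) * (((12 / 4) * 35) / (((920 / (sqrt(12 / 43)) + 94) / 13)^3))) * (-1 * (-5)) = 0.00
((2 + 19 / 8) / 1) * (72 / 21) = 15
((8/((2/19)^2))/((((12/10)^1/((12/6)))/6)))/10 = 722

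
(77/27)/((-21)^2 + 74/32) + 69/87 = 4440481/5553819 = 0.80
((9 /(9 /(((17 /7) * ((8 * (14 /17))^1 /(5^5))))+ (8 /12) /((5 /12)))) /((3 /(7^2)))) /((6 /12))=23520 /140753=0.17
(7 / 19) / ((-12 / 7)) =-49 / 228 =-0.21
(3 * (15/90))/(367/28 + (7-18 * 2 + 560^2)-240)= 14/8773635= 0.00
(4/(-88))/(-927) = 1/20394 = 0.00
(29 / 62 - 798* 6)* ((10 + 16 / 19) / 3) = -30573181 / 1767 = -17302.31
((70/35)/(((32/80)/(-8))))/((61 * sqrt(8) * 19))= -10 * sqrt(2)/1159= -0.01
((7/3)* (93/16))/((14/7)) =217/32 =6.78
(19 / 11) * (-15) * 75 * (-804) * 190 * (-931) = -3039943095000 / 11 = -276358463181.82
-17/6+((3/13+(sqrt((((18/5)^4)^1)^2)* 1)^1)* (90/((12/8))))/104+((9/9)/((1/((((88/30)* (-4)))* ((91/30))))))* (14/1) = -76824727/190125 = -404.07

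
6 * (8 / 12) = 4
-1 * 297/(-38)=297/38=7.82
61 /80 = 0.76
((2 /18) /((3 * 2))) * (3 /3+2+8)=0.20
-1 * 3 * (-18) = 54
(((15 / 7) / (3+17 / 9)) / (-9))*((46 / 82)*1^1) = -345 / 12628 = -0.03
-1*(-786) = 786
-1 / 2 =-0.50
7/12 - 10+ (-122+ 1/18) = -4729/36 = -131.36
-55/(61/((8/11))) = -40/61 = -0.66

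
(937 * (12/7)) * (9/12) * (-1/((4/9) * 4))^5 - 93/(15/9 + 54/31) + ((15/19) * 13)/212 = -222773255816379/2343077675008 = -95.08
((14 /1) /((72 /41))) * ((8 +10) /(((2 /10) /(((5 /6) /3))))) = 7175 /36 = 199.31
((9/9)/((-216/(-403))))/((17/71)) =28613/3672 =7.79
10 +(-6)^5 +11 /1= -7755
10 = 10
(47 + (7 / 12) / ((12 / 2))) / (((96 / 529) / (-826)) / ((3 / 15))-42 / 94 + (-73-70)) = -0.33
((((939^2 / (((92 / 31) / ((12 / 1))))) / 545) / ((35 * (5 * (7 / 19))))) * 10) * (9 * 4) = 112176072504 / 3071075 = 36526.65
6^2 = 36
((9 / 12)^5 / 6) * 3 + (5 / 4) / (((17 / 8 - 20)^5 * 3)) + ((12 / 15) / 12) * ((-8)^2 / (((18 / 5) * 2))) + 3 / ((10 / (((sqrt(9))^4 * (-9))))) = -3603943714925389333 / 16532704680560640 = -217.99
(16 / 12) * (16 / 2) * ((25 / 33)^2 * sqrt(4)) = 40000 / 3267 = 12.24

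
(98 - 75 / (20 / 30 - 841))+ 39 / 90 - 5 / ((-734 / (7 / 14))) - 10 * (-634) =357418158917 / 55512420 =6438.53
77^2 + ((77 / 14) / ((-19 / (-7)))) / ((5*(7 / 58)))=563574 / 95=5932.36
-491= -491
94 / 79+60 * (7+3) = 47494 / 79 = 601.19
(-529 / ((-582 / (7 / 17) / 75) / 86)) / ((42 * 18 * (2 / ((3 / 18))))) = 568675 / 2137104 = 0.27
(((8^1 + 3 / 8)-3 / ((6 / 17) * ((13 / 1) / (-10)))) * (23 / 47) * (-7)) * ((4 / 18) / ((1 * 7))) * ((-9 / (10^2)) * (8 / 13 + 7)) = 75141 / 67600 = 1.11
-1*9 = -9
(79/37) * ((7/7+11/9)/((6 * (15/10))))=0.53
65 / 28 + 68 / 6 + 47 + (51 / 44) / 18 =37403 / 616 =60.72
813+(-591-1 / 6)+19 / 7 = 9431 / 42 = 224.55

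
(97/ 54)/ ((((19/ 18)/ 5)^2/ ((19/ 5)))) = 153.16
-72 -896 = -968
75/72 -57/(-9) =59/8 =7.38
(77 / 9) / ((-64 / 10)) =-385 / 288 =-1.34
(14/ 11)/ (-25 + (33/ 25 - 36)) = -175/ 8206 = -0.02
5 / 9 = 0.56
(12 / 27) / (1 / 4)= 16 / 9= 1.78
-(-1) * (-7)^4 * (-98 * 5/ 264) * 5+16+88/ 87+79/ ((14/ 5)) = -198618935/ 8932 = -22236.78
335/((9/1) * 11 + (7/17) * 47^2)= 5695/17146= 0.33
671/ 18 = 37.28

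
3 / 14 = 0.21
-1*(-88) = 88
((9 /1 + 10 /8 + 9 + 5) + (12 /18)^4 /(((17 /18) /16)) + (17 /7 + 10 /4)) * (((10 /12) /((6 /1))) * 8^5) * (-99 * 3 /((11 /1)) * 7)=-1426810880 /51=-27976683.92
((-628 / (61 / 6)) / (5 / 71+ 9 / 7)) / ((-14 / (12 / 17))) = 802584 / 349469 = 2.30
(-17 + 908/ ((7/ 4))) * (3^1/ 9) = 1171/ 7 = 167.29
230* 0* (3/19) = 0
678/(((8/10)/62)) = 52545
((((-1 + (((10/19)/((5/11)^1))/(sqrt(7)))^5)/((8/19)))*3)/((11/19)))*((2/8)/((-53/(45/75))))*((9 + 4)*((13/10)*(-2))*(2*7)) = -3843567/233200 + 44537922*sqrt(7)/445320575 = -16.22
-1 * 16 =-16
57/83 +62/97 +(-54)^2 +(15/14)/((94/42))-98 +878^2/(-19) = -542854172393/14379086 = -37753.04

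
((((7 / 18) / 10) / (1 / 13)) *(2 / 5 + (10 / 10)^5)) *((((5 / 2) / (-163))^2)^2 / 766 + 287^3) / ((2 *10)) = 43427320884576632406767 / 51909927256896000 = 836589.90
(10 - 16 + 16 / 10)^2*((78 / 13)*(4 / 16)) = 726 / 25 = 29.04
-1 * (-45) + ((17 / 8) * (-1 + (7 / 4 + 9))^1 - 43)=727 / 32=22.72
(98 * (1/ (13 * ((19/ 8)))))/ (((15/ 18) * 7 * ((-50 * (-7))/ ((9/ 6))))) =72/ 30875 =0.00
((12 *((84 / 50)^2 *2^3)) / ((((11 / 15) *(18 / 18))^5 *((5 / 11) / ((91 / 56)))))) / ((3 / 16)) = 356638464 / 14641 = 24358.89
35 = 35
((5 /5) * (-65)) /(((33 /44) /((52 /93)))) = -13520 /279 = -48.46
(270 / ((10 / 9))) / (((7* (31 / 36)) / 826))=33298.84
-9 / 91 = -0.10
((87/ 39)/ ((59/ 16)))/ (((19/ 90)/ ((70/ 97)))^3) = 116021808000000/ 4801438490069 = 24.16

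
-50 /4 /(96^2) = -25 /18432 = -0.00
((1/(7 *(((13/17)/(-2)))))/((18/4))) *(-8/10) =0.07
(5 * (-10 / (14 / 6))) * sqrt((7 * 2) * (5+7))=-300 * sqrt(42) / 7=-277.75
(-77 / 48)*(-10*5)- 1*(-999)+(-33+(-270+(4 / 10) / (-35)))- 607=710627 / 4200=169.20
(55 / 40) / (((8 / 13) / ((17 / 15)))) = 2431 / 960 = 2.53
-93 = -93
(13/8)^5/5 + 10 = 12.27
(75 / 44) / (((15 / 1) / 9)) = 45 / 44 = 1.02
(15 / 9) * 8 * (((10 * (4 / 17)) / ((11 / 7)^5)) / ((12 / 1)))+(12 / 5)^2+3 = 5564405857 / 616020075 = 9.03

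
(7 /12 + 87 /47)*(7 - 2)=6865 /564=12.17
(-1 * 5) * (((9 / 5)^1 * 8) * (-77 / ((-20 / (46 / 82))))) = -31878 / 205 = -155.50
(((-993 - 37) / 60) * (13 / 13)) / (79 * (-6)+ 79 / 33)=1133 / 31126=0.04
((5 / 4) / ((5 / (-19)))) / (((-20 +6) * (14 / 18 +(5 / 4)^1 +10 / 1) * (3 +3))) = 57 / 12124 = 0.00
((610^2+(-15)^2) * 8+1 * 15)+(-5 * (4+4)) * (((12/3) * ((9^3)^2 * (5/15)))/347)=1005235885/347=2896933.39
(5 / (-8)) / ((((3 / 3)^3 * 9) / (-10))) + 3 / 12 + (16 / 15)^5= 3531527 / 1518750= 2.33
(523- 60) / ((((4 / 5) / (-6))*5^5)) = -1389 / 1250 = -1.11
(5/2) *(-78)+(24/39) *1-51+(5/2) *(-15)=-282.88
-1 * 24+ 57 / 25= -543 / 25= -21.72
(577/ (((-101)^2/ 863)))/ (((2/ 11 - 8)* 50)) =-0.12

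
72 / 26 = 36 / 13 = 2.77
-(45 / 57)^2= -225 / 361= -0.62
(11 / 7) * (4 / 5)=44 / 35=1.26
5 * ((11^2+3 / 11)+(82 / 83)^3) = 611.19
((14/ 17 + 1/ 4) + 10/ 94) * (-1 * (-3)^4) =-305451/ 3196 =-95.57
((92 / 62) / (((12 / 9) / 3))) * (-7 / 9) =-161 / 62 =-2.60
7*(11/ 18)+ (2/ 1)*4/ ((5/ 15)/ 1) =509/ 18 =28.28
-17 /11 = -1.55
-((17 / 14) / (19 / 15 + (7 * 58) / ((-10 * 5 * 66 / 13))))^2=-21855625 / 1640961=-13.32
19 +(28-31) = 16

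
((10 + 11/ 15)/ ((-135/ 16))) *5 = -2576/ 405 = -6.36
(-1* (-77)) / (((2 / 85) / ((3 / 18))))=6545 / 12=545.42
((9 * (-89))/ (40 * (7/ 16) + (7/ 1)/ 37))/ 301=-59274/ 394009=-0.15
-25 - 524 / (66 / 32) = -9209 / 33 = -279.06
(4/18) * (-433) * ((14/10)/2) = -3031/45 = -67.36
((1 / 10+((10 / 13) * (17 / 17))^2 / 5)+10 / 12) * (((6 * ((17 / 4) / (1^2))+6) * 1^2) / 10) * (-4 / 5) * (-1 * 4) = 223944 / 21125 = 10.60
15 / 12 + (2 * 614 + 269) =5993 / 4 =1498.25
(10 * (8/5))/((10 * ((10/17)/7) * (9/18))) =952/25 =38.08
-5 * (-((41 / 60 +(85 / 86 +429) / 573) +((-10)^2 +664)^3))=219752158874843 / 98556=2229718727.17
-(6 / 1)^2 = -36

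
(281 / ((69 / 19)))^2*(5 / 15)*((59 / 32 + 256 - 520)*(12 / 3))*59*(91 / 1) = -1283877063002261 / 114264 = -11236059152.51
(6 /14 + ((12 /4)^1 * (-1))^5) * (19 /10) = -16131 /35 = -460.89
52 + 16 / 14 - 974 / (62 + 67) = 41170 / 903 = 45.59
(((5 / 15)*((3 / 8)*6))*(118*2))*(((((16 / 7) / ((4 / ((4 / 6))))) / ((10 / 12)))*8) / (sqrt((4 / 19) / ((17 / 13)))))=11328*sqrt(4199) / 455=1613.30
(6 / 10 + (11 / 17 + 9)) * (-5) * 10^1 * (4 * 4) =-139360 / 17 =-8197.65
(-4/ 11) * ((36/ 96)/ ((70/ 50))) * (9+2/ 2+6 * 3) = -30/ 11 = -2.73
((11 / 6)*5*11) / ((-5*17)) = -1.19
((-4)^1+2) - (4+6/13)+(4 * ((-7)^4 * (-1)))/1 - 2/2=-124949/13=-9611.46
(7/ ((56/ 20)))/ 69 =5/ 138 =0.04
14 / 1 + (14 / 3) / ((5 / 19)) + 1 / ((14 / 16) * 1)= 3452 / 105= 32.88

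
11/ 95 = 0.12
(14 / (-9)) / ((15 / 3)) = -14 / 45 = -0.31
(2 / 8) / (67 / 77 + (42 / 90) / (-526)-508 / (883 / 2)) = -268224495 / 301892254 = -0.89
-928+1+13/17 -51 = -16613/17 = -977.24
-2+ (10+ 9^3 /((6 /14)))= 1709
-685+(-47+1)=-731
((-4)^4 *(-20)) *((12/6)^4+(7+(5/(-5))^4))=-122880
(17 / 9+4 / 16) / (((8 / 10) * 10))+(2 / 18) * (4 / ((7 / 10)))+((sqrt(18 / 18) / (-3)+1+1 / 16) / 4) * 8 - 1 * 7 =-9353 / 2016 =-4.64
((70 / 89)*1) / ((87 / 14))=980 / 7743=0.13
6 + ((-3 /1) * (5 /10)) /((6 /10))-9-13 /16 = -101 /16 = -6.31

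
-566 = -566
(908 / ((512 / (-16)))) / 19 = -227 / 152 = -1.49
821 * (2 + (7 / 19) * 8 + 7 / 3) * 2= 681430 / 57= 11954.91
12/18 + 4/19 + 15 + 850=49355/57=865.88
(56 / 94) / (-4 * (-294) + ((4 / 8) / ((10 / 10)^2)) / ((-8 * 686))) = 307328 / 606665425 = 0.00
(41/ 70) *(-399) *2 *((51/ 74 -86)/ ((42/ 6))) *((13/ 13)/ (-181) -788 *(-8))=35909599.50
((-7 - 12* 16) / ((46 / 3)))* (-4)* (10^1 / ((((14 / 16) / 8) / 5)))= 3820800 / 161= 23731.68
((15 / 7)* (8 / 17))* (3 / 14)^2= 270 / 5831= 0.05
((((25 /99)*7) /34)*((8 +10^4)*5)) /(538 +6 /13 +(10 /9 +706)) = 14230125 /6812971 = 2.09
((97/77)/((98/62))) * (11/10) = 3007/3430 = 0.88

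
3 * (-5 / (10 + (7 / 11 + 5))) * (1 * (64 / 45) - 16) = 1804 / 129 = 13.98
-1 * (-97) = 97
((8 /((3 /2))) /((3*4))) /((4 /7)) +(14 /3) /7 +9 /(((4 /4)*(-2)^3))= 23 /72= 0.32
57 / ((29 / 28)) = 55.03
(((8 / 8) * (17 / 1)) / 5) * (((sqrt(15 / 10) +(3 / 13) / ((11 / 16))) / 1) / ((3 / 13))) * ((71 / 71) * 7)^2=13328 / 55 +10829 * sqrt(6) / 30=1126.51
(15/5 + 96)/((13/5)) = 495/13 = 38.08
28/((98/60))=120/7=17.14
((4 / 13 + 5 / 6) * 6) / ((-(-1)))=89 / 13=6.85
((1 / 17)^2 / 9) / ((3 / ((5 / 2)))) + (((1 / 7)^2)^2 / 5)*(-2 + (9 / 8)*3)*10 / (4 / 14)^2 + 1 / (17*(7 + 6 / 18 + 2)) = 0.02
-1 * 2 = -2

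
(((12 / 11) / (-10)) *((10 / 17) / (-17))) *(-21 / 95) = -252 / 302005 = -0.00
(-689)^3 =-327082769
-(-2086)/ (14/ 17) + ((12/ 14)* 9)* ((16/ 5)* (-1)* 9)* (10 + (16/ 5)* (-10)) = 259727/ 35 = 7420.77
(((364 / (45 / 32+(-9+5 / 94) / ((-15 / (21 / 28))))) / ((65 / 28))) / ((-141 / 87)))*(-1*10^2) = 5219.54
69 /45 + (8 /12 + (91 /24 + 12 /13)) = 10787 /1560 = 6.91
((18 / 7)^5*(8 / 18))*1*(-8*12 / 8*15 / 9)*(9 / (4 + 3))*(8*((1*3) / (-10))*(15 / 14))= 2720977920 / 823543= 3303.99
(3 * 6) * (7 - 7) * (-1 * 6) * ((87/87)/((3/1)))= 0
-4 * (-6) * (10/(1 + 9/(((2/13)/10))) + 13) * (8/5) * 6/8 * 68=37346688/1465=25492.62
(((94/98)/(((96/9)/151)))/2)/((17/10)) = 106455/26656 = 3.99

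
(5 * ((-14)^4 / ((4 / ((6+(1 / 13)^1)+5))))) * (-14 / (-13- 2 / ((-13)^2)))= 572309.30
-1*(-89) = 89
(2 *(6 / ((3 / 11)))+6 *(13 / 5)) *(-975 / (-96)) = 9685 / 16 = 605.31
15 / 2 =7.50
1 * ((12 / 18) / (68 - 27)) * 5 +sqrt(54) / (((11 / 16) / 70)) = 10 / 123 +3360 * sqrt(6) / 11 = 748.29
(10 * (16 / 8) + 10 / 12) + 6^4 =7901 / 6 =1316.83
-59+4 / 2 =-57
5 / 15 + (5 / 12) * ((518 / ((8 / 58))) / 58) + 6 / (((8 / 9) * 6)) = 455 / 16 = 28.44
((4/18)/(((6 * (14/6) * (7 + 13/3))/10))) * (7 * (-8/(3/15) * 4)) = -800/51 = -15.69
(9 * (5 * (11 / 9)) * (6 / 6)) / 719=0.08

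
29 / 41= 0.71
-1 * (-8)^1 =8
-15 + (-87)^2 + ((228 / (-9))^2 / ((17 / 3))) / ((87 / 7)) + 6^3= 34515922 / 4437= 7779.11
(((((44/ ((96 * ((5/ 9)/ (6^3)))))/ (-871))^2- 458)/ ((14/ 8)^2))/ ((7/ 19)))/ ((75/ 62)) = -163707047684512/ 487900993125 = -335.53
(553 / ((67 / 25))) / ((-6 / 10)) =-69125 / 201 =-343.91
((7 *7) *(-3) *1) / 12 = -49 / 4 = -12.25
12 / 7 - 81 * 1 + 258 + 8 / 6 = 3781 / 21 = 180.05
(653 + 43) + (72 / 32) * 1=2793 / 4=698.25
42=42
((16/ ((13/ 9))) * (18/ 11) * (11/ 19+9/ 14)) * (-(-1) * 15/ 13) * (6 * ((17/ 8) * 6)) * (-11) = -37179000/ 1729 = -21503.18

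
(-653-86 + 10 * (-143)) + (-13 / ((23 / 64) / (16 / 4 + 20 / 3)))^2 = 146715.14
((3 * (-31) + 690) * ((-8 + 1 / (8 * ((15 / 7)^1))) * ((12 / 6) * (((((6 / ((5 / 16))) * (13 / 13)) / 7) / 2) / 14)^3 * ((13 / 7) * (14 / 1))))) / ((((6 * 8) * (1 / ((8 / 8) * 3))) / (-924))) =140587596864 / 10504375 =13383.72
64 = 64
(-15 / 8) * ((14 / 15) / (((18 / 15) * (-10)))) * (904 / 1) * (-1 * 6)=-791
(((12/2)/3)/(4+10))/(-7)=-1/49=-0.02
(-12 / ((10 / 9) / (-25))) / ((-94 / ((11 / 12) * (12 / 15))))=-99 / 47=-2.11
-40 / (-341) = 40 / 341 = 0.12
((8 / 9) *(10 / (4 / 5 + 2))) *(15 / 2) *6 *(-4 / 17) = -4000 / 119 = -33.61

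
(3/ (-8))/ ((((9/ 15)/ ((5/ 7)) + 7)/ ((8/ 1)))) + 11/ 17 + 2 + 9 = 37533/ 3332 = 11.26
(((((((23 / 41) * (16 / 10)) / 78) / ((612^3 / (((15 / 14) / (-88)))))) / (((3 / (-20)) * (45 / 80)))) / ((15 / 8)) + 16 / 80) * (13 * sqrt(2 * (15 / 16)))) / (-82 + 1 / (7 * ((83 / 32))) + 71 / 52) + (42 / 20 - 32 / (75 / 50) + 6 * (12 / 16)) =-221 / 15 - 12846910253568313 * sqrt(30) / 1592612449331902515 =-14.78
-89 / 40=-2.22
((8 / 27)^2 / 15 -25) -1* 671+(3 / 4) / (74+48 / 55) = -125361580237 / 180121320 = -695.98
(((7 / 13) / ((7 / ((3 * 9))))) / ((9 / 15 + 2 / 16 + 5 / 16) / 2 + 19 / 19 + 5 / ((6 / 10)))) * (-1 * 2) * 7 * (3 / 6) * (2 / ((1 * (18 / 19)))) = -191520 / 61477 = -3.12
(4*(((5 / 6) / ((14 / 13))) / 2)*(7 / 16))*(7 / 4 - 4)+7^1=701 / 128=5.48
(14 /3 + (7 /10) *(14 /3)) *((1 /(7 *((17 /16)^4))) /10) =32768 /368475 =0.09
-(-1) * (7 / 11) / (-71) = -0.01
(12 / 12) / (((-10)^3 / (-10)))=1 / 100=0.01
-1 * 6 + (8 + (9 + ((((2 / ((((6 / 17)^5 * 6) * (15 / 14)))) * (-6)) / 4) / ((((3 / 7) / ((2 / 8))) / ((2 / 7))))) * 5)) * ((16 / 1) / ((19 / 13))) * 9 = -98384867 / 18468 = -5327.32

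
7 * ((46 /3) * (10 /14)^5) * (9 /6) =71875 /2401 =29.94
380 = 380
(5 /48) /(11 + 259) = 1 /2592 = 0.00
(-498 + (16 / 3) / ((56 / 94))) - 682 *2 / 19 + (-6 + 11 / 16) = -3614299 / 6384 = -566.15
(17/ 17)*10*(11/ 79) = 110/ 79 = 1.39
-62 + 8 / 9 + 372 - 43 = 2411 / 9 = 267.89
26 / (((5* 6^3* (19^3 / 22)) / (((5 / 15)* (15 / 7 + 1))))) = 1573 / 19445265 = 0.00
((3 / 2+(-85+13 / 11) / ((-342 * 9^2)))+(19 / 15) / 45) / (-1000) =-11664559 / 7618050000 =-0.00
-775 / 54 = -14.35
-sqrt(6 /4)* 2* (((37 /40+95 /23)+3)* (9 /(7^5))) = -0.01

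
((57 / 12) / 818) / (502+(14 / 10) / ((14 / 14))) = 95 / 8235624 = 0.00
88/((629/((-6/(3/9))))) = -1584/629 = -2.52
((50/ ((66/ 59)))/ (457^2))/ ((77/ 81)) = 39825/ 176895103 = 0.00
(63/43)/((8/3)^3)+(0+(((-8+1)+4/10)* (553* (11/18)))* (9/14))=-157829703/110080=-1433.77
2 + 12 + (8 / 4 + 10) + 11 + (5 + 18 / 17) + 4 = 800 / 17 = 47.06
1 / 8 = 0.12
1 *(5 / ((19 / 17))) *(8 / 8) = 85 / 19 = 4.47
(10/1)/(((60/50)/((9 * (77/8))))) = 721.88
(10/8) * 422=1055/2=527.50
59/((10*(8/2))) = 59/40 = 1.48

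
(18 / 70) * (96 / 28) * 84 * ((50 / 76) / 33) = 2160 / 1463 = 1.48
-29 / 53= -0.55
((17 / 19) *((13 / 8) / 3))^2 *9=48841 / 23104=2.11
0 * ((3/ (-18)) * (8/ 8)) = 0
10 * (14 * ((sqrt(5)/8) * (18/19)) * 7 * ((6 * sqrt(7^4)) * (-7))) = -4537890 * sqrt(5)/19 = -534054.24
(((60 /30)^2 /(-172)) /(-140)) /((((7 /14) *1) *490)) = 0.00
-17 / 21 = -0.81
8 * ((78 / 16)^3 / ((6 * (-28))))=-19773 / 3584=-5.52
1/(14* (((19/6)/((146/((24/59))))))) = 4307/532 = 8.10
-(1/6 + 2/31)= -0.23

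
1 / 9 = 0.11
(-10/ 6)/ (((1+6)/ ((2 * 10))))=-4.76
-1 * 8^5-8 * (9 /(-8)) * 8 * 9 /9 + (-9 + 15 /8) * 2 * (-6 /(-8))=-523307 /16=-32706.69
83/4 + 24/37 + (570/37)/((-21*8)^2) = 3724487/174048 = 21.40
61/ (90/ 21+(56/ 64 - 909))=-3416/ 50615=-0.07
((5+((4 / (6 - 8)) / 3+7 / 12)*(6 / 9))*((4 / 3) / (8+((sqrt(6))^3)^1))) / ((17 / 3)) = 0.05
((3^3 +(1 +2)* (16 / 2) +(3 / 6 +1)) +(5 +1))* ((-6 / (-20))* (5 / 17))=351 / 68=5.16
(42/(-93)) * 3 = -42/31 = -1.35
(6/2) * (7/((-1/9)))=-189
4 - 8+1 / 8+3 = -7 / 8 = -0.88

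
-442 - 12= -454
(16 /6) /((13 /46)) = 368 /39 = 9.44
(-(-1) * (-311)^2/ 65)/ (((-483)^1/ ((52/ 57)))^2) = 20117968/ 3789779805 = 0.01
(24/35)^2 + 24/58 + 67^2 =4489.88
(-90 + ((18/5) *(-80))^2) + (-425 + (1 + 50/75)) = 247292/3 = 82430.67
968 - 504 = 464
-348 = -348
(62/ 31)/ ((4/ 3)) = 3/ 2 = 1.50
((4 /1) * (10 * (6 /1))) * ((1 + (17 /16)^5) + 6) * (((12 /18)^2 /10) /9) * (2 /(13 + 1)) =973321 /688128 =1.41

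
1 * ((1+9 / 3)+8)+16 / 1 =28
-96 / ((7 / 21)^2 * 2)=-432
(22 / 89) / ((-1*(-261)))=22 / 23229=0.00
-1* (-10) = 10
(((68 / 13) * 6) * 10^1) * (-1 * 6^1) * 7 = -171360 / 13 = -13181.54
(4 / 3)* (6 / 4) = 2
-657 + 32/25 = -16393/25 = -655.72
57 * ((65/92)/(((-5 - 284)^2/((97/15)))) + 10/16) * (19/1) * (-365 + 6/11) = -41705760848483/169046504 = -246711.76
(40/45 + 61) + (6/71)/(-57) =751375/12141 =61.89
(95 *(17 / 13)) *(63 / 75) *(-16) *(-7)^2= -5317872 / 65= -81813.42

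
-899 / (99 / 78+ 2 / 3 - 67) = 2418 / 175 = 13.82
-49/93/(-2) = 49/186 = 0.26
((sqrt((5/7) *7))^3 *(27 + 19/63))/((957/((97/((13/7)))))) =834200 *sqrt(5)/111969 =16.66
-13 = -13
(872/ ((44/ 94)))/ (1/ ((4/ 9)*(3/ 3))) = 81968/ 99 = 827.96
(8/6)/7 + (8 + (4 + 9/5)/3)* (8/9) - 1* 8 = 964/945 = 1.02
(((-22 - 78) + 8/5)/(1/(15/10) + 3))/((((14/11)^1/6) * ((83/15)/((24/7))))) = -318816/4067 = -78.39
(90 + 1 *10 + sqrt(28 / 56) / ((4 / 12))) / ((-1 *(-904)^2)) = -25 / 204304-3 *sqrt(2) / 1634432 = -0.00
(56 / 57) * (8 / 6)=224 / 171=1.31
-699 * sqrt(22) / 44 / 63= -233 * sqrt(22) / 924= -1.18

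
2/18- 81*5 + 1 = -3635/9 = -403.89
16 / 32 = 0.50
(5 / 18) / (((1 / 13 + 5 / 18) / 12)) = 9.40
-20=-20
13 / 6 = 2.17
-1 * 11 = -11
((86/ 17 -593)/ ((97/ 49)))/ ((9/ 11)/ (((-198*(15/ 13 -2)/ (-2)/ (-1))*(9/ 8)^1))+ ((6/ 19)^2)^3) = -276007605325427745/ 8989793685352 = -30702.33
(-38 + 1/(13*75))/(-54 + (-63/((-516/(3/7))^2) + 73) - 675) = 7672403312/132453493575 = 0.06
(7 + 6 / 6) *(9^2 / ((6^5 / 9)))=0.75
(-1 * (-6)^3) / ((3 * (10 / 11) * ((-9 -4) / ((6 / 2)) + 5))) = 594 / 5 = 118.80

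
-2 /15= -0.13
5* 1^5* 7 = 35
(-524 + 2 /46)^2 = 145226601 /529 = 274530.44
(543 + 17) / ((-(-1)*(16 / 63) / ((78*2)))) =343980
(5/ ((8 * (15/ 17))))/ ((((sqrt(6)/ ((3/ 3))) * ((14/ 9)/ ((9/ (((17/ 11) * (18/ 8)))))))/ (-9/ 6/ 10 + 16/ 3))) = 3421 * sqrt(6)/ 3360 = 2.49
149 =149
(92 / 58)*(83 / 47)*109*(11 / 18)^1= 2288891 / 12267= 186.59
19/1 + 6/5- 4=81/5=16.20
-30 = -30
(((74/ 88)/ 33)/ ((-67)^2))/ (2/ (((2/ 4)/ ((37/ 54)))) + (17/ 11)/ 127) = 42291/ 20509468892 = 0.00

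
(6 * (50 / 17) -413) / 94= -143 / 34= -4.21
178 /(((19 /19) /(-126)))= -22428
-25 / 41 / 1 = -25 / 41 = -0.61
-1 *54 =-54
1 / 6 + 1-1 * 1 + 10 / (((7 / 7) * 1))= 10.17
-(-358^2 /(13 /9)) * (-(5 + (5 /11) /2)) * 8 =-530598960 /143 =-3710482.24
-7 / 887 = -0.01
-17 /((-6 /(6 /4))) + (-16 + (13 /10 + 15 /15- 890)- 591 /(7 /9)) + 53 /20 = -57983 /35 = -1656.66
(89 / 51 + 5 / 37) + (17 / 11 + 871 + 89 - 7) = 19852528 / 20757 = 956.43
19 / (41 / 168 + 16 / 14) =3192 / 233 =13.70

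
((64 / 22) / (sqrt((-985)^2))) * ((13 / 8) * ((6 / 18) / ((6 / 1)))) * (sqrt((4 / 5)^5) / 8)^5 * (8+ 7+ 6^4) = 11634688 * sqrt(5) / 39678955078125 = 0.00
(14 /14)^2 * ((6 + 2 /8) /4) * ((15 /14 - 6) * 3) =-5175 /224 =-23.10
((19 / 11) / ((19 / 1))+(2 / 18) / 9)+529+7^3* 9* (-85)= -233322514 / 891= -261865.90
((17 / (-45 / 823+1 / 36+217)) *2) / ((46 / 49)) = 24680124 / 147855017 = 0.17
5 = 5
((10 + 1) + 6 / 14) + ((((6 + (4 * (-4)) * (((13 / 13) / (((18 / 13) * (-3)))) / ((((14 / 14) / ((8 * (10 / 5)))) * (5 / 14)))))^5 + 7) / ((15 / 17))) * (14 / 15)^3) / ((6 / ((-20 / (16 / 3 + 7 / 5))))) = -5316022680597642747630483872 / 64196785716328125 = -82808237535.26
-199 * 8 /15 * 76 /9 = -120992 /135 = -896.24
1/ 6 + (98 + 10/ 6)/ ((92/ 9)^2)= 1237/ 1104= 1.12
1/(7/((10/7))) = 10/49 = 0.20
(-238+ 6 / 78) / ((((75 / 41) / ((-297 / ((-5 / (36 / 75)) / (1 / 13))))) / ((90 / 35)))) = -2711769192 / 3696875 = -733.53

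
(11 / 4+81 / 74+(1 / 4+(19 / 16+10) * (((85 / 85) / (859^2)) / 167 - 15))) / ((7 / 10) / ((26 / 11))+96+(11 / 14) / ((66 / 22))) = -4075616811747390 / 2403730039279693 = -1.70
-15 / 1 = -15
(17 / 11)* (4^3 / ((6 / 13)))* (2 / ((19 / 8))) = 113152 / 627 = 180.47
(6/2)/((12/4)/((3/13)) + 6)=3/19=0.16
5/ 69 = 0.07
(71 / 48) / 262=71 / 12576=0.01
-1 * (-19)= 19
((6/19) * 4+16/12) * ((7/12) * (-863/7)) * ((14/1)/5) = -447034/855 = -522.85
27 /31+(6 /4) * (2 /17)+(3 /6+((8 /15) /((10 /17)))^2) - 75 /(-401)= 2.56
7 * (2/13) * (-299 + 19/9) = -37408/117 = -319.73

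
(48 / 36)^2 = 16 / 9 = 1.78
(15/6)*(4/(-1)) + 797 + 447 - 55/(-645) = 1234.09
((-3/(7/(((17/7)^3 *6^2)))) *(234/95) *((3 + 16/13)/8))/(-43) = 13132449/1961617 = 6.69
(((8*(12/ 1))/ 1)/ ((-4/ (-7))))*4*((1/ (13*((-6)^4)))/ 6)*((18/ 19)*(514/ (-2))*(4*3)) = -19.42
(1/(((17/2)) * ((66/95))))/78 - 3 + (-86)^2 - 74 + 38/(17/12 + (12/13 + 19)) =1066421239537/145670382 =7320.78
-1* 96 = -96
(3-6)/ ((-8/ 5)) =15/ 8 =1.88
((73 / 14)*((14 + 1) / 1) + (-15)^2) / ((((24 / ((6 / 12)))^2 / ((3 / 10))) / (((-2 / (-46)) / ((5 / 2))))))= 283 / 412160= 0.00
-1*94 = -94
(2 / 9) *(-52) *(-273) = 9464 / 3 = 3154.67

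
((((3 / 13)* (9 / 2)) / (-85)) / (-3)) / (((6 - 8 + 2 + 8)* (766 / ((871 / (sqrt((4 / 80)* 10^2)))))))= 603* sqrt(5) / 5208800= 0.00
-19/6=-3.17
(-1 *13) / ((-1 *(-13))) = -1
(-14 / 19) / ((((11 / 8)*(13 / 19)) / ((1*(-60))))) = 6720 / 143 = 46.99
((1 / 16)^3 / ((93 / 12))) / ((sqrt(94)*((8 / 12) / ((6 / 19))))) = 9*sqrt(94) / 56694784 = 0.00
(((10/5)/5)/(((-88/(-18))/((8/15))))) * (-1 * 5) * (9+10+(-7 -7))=-1.09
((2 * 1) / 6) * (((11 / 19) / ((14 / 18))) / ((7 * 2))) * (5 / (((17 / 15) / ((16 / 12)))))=1650 / 15827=0.10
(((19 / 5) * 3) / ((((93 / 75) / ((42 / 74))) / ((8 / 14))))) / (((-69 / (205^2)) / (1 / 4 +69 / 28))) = -910261500 / 184667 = -4929.21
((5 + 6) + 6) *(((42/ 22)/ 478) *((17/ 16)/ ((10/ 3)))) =0.02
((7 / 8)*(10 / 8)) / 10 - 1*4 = -249 / 64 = -3.89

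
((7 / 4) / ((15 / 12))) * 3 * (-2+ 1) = -21 / 5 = -4.20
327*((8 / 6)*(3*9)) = 11772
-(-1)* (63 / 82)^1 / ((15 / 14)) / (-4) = -147 / 820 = -0.18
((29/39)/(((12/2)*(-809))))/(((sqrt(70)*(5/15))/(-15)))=29*sqrt(70)/294476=0.00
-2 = -2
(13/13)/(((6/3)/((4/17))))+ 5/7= 99/119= 0.83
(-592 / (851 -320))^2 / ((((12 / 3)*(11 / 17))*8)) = 186184 / 3101571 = 0.06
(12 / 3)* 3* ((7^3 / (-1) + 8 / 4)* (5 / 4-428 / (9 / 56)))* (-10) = -326770070 / 3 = -108923356.67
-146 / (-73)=2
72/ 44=18/ 11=1.64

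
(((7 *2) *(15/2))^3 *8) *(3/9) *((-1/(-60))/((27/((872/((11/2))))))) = 29909600/99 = 302117.17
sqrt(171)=3* sqrt(19)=13.08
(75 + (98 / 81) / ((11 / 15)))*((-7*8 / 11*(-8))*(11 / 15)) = 2039744 / 891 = 2289.27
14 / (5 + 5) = 7 / 5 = 1.40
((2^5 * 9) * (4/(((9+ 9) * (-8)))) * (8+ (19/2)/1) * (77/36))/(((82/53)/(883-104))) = -2713865/18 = -150770.28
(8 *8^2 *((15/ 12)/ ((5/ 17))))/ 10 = 1088/ 5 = 217.60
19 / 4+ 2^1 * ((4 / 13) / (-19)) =4661 / 988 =4.72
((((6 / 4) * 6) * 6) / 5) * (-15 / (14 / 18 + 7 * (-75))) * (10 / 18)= 0.17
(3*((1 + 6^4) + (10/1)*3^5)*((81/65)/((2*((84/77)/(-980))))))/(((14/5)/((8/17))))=-1051823.48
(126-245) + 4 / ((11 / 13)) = -114.27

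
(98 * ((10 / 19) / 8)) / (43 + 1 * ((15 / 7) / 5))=1715 / 11552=0.15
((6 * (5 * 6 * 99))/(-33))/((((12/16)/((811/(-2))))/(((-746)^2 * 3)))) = 487441234080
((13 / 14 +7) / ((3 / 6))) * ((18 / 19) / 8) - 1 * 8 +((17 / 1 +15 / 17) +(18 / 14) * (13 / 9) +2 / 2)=132199 / 9044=14.62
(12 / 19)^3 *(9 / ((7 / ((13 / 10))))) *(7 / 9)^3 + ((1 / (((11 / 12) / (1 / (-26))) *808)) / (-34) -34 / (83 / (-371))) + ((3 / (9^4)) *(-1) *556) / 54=50239449273001435063 / 330154914549465720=152.17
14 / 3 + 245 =749 / 3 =249.67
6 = 6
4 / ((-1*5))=-4 / 5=-0.80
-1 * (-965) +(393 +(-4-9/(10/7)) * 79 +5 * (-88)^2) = 392643/10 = 39264.30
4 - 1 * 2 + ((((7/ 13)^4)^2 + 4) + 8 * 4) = 38.01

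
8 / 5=1.60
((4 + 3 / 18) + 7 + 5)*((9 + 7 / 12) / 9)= 11155 / 648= 17.21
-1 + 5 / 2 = 3 / 2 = 1.50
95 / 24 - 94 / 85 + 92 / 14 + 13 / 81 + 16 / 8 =11.58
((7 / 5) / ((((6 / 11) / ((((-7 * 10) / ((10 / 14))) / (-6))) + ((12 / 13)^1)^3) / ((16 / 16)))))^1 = 8289281 / 4854690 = 1.71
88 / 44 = 2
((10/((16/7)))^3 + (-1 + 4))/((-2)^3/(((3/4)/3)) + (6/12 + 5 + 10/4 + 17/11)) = -488521/126464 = -3.86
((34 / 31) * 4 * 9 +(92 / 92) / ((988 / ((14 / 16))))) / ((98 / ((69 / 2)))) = 667555197 / 48024704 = 13.90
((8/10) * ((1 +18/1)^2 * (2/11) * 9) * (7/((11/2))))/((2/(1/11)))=181944/6655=27.34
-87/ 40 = -2.18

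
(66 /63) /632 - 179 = -1187833 /6636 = -179.00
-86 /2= -43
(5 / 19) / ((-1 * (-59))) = 5 / 1121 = 0.00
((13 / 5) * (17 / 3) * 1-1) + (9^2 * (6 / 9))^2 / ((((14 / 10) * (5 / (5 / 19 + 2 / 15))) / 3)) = 1015922 / 1995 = 509.23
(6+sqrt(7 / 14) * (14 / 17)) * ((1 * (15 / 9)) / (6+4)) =7 * sqrt(2) / 102+1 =1.10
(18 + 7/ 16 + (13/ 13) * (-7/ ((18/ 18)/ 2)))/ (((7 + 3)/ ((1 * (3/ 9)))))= 71/ 480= 0.15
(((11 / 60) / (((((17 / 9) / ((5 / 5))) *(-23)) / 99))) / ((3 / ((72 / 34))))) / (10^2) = -9801 / 3323500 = -0.00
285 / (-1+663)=285 / 662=0.43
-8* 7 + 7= -49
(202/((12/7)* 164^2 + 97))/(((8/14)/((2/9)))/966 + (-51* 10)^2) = 1593578/94808203263993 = 0.00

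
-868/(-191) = 868/191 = 4.54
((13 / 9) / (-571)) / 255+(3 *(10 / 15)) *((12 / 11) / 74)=0.03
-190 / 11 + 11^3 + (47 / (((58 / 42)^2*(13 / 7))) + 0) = 159588762 / 120263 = 1327.00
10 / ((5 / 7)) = 14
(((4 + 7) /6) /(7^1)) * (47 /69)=517 /2898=0.18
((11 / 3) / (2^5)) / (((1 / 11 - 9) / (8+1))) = -363 / 3136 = -0.12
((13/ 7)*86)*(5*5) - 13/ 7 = 3991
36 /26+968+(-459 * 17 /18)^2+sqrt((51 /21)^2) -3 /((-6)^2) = 188893.98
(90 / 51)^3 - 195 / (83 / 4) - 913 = -373893367 / 407779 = -916.90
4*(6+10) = 64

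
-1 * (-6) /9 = 2 /3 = 0.67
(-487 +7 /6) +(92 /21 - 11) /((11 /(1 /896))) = -100555979 /206976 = -485.83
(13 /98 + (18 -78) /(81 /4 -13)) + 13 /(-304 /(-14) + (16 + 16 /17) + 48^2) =-3223658197 /396140696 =-8.14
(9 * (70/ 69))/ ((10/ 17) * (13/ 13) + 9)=3570/ 3749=0.95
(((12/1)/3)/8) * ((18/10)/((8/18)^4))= 59049/2560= 23.07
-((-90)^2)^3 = -531441000000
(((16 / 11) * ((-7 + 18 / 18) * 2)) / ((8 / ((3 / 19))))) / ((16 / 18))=-81 / 209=-0.39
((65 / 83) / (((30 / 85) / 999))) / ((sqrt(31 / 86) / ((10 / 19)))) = 1839825 * sqrt(2666) / 48887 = 1943.18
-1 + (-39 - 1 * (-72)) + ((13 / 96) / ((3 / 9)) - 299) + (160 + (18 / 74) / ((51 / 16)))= -2143983 / 20128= -106.52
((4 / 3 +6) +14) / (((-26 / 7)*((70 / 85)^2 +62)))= -32368 / 353223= -0.09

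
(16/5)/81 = 16/405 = 0.04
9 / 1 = 9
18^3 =5832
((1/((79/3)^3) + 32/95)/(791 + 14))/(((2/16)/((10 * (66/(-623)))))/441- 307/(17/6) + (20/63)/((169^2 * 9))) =-218449907537333472/56557804767627565419085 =-0.00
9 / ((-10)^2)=9 / 100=0.09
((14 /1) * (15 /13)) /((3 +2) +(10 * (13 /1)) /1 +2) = 210 /1781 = 0.12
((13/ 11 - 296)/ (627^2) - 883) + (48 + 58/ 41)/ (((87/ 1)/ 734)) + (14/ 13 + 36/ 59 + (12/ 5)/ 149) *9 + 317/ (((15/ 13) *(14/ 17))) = -1606468748080874143/ 13710965532834570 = -117.17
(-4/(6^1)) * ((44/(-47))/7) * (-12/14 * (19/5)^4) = -22936496/1439375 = -15.94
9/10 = 0.90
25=25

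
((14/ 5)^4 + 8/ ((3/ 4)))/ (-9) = -135248/ 16875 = -8.01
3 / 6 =1 / 2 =0.50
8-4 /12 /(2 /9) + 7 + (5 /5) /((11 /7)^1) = 311 /22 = 14.14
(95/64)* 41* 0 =0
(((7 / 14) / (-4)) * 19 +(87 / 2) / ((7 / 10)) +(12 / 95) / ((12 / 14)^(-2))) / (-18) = -2229211 / 670320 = -3.33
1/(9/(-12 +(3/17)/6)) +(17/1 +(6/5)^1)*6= 107.87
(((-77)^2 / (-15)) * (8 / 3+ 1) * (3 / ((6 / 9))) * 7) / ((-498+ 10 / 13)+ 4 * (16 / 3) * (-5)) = 17804787 / 235520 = 75.60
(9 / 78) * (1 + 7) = 12 / 13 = 0.92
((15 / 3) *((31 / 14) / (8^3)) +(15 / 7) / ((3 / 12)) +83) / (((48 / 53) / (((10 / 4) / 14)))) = 173982835 / 9633792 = 18.06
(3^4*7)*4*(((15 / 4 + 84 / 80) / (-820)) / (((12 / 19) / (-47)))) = 1012662 / 1025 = 987.96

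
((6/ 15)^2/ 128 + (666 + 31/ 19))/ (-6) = -3382673/ 30400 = -111.27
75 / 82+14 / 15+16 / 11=44683 / 13530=3.30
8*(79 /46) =316 /23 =13.74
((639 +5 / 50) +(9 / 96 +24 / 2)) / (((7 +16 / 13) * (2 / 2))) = 79.12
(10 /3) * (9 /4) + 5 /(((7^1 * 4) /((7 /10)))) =61 /8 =7.62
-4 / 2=-2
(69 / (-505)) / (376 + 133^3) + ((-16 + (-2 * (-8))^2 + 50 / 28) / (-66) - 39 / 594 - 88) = -302145375838513 / 3293888778180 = -91.73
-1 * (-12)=12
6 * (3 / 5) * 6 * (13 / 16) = 351 / 20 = 17.55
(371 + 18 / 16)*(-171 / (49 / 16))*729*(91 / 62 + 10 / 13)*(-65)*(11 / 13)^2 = 31139398722465 / 19747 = 1576917948.17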